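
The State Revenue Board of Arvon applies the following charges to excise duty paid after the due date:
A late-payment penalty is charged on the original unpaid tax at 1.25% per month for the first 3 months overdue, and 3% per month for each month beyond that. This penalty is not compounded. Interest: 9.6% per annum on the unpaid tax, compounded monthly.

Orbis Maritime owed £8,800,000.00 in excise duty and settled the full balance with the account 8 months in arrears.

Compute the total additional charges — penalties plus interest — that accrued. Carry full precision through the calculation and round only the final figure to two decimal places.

Penalty, months 1–3: 3 × 1.25% × £8,800,000.00 = £330,000.00
Penalty, months 4–8: 5 × 3% × £8,800,000.00 = £1,320,000.00
Interest (9.6%/yr ÷ 12 = 0.8%/month): £8,800,000.00 × ((1 + 0.008)^8 − 1) = £579,224.4529…
Penalties + interest = £1,650,000.0000 + £579,224.4529… = £2,229,224.45

£2,229,224.45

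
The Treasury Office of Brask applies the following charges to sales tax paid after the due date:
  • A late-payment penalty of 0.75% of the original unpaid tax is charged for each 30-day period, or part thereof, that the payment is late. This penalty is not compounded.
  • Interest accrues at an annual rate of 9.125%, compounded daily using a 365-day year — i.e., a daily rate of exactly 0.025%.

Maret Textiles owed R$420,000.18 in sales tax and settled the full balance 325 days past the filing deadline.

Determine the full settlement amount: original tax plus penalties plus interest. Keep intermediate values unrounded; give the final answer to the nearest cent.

R$490,195.23

Penalty periods: ⌈325/30⌉ = 11; penalty = 11 × 0.75% × R$420,000.18 = R$34,650.01…
Interest: R$420,000.18 × ((1 + 0.00025)^325 − 1) = R$420,000.18 × 0.08463101… = R$35,545.0391…
Total = R$420,000.18 + R$34,650.0149… + R$35,545.0391… = R$490,195.23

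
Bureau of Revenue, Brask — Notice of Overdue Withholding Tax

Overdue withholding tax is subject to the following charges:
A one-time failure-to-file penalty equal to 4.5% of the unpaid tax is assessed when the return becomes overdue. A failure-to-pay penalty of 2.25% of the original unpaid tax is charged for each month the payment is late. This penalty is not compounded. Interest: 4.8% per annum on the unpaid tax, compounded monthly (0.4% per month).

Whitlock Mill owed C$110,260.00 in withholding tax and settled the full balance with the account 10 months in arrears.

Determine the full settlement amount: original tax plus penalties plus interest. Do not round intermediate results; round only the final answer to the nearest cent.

Failure-to-file penalty: 4.5% × C$110,260.00 = C$4,961.70
Failure-to-pay penalty: 10 × 2.25% × C$110,260.00 = C$24,808.50
Interest: C$110,260.00 × ((1 + 0.004)^10 − 1) = C$110,260.00 × 0.0407277… = C$4,490.6400…
Total = C$110,260.00 + C$29,770.2000 + C$4,490.6400… = C$144,520.84

C$144,520.84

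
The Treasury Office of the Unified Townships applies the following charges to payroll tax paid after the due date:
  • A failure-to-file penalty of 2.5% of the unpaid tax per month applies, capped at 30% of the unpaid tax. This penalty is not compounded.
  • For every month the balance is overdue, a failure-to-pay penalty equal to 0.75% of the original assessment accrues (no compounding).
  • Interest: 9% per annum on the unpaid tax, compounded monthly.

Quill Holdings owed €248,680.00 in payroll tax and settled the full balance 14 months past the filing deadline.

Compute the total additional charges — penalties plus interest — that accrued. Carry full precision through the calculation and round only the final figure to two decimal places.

Failure-to-file: 14 × 2.5% × €248,680.00 = €87,038.00, capped at 30% × €248,680.00 = €74,604.00
Failure-to-pay penalty: 14 × 0.75% × €248,680.00 = €26,111.40
Interest (9%/yr ÷ 12 = 0.75%/month): €248,680.00 × ((1 + 0.0075)^14 − 1) = €27,423.3182…
Penalties + interest = €100,715.4000 + €27,423.3182… = €128,138.72

€128,138.72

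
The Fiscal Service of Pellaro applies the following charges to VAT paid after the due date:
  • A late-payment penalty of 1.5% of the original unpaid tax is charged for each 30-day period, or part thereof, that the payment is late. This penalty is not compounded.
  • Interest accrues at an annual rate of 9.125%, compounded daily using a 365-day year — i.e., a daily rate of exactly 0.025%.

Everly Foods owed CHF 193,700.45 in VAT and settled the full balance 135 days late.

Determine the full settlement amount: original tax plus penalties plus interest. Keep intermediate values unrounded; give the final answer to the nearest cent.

CHF 214,876.10

Penalty periods: ⌈135/30⌉ = 5; penalty = 5 × 1.5% × CHF 193,700.45 = CHF 14,527.53…
Interest: CHF 193,700.45 × ((1 + 0.00025)^135 − 1) = CHF 193,700.45 × 0.03432163… = CHF 6,648.1152…
Total = CHF 193,700.45 + CHF 14,527.5338… + CHF 6,648.1152… = CHF 214,876.10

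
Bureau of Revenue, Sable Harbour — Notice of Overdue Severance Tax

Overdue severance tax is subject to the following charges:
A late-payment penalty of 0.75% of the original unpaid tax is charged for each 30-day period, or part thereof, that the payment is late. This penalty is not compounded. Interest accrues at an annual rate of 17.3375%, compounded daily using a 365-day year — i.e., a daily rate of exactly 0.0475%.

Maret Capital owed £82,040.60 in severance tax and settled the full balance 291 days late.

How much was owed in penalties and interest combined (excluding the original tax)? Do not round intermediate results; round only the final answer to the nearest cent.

£18,311.15

Penalty periods: ⌈291/30⌉ = 10; penalty = 10 × 0.75% × £82,040.60 = £6,153.05…
Interest: £82,040.60 × ((1 + 0.000475)^291 − 1) = £82,040.60 × 0.14819619… = £12,158.1045…
Penalties + interest = £6,153.0450 + £12,158.1045… = £18,311.15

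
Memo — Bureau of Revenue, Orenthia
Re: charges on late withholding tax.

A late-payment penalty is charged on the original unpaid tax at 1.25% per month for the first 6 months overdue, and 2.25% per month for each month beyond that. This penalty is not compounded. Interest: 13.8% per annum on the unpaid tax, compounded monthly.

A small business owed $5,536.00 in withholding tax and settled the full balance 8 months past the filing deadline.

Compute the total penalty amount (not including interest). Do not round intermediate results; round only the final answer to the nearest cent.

$664.32

Penalty, months 1–6: 6 × 1.25% × $5,536.00 = $415.20
Penalty, months 7–8: 2 × 2.25% × $5,536.00 = $249.12
Total penalty = $415.20 + $249.12 = $664.32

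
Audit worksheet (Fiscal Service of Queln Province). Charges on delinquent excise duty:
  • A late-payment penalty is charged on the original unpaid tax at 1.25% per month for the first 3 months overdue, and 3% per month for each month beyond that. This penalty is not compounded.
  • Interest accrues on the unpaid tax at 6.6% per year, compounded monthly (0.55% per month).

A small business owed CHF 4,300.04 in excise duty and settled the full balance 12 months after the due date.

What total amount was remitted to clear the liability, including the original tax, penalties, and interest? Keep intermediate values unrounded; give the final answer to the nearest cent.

CHF 5,914.85

Penalty, months 1–3: 3 × 1.25% × CHF 4,300.04 = CHF 161.25…
Penalty, months 4–12: 9 × 3% × CHF 4,300.04 = CHF 1,161.01…
Interest: CHF 4,300.04 × ((1 + 0.0055)^12 − 1) = CHF 4,300.04 × 0.0680336… = CHF 292.5470…
Total = CHF 4,300.04 + CHF 1,322.2623 + CHF 292.5470… = CHF 5,914.85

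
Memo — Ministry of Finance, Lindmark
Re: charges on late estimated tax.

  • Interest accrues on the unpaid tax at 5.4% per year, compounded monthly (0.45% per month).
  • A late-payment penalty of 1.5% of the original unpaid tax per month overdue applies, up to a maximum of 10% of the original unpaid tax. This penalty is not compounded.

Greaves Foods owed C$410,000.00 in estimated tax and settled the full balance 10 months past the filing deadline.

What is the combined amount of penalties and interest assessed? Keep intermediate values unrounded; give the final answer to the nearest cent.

C$59,828.13

Penalty (uncapped): 10 × 1.5% × C$410,000.00 = C$61,500.00; cap = 10% × C$410,000.00 = C$41,000.00 → penalty = C$41,000.00
Interest: C$410,000.00 × ((1 + 0.0045)^10 − 1) = C$410,000.00 × 0.0459223… = C$18,828.1313…
Penalties + interest = C$41,000.0000 + C$18,828.1313… = C$59,828.13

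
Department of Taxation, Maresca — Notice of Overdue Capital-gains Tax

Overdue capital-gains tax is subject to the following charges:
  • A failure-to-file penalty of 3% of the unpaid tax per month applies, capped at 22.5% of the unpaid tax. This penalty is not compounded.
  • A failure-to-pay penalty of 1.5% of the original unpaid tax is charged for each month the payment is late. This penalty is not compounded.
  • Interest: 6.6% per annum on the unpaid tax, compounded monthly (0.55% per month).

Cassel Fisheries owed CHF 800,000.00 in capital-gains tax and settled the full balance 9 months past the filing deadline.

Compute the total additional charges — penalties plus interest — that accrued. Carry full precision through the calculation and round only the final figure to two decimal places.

Failure-to-file: 9 × 3% × CHF 800,000.00 = CHF 216,000.00, capped at 22.5% × CHF 800,000.00 = CHF 180,000.00
Failure-to-pay penalty: 9 × 1.5% × CHF 800,000.00 = CHF 108,000.00
Interest: CHF 800,000.00 × ((1 + 0.0055)^9 − 1) = CHF 800,000.00 × 0.0506031… = CHF 40,482.4731…
Penalties + interest = CHF 288,000.0000 + CHF 40,482.4731… = CHF 328,482.47

CHF 328,482.47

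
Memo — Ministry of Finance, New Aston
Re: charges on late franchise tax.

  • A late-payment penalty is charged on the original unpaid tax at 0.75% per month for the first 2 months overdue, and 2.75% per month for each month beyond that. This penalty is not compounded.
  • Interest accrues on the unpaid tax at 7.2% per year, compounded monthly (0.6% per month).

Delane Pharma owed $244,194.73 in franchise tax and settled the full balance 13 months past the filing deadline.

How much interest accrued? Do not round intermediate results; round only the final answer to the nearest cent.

$19,748.20

Interest: $244,194.73 × ((1 + 0.006)^13 − 1) = $244,194.73 × 0.0808707… = $19,748.2019…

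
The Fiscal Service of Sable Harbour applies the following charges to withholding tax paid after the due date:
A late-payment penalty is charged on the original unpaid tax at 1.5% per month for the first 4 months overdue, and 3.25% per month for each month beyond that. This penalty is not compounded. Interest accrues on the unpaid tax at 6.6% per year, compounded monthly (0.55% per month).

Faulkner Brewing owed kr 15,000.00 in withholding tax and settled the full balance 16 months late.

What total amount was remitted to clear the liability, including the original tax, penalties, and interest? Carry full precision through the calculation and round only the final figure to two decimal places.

Penalty, months 1–4: 4 × 1.5% × kr 15,000.00 = kr 900.00
Penalty, months 5–16: 12 × 3.25% × kr 15,000.00 = kr 5,850.00
Interest: kr 15,000.00 × ((1 + 0.0055)^16 − 1) = kr 15,000.00 × 0.0917249… = kr 1,375.8729…
Total = kr 15,000.00 + kr 6,750.0000 + kr 1,375.8729… = kr 23,125.87

kr 23,125.87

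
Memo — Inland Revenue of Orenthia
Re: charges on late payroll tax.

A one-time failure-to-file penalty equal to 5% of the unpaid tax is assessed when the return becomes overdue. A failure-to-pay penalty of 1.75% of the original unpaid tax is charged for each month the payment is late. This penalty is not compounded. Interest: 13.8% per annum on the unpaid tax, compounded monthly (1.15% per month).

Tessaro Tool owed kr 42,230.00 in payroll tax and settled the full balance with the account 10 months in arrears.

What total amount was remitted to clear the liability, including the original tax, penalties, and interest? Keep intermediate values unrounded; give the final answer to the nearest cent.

kr 56,847.39

Failure-to-file penalty: 5% × kr 42,230.00 = kr 2,111.50
Failure-to-pay penalty = 1.75% × kr 42,230.00 × 10 mo = kr 7,390.25
Interest: kr 42,230.00 × ((1 + 0.0115)^10 − 1) = kr 42,230.00 × 0.1211375… = kr 5,115.6357…
Total = kr 42,230.00 + kr 9,501.7500 + kr 5,115.6357… = kr 56,847.39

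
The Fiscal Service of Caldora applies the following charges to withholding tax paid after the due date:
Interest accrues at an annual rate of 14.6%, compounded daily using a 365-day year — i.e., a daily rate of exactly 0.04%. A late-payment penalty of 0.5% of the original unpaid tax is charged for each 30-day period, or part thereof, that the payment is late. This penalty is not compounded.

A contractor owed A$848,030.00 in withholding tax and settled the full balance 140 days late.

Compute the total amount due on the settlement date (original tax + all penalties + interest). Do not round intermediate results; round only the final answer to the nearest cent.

A$918,065.27

Penalty periods: ⌈140/30⌉ = 5; penalty = 5 × 0.5% × A$848,030.00 = A$21,200.75
Interest: A$848,030.00 × ((1 + 0.0004)^140 − 1) = A$848,030.00 × 0.05758584… = A$48,834.5215…
Total = A$848,030.00 + A$21,200.7500 + A$48,834.5215… = A$918,065.27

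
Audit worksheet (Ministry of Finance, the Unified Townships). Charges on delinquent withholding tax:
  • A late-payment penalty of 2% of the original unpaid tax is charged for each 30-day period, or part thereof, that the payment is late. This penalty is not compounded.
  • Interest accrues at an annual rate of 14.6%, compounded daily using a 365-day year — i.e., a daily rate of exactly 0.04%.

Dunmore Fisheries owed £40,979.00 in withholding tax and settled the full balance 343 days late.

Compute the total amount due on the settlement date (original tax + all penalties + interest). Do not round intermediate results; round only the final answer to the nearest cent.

£56,838.94

Penalty periods: ⌈343/30⌉ = 12; penalty = 12 × 2% × £40,979.00 = £9,834.96
Interest: £40,979.00 × ((1 + 0.0004)^343 − 1) = £40,979.00 × 0.14702607… = £6,024.9813…
Total = £40,979.00 + £9,834.9600 + £6,024.9813… = £56,838.94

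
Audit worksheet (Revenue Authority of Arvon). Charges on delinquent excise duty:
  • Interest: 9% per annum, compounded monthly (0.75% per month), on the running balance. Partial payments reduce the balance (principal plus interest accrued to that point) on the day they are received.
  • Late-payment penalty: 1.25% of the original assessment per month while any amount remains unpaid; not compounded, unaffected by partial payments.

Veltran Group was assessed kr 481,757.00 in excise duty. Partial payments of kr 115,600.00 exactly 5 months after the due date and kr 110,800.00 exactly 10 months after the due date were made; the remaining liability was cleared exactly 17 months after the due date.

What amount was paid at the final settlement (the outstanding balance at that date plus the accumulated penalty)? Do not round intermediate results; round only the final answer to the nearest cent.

Balance at month 5: kr 481,757.0000 × (1 + 0.0075)^5 = kr 500,095.9159…
After kr 115,600.00 payment: kr 500,095.9159… − kr 115,600.00 = kr 384,495.9159…
Balance at month 10: kr 384,495.9159… × (1 + 0.0075)^5 = kr 399,132.4198…
After kr 110,800.00 payment: kr 399,132.4198… − kr 110,800.00 = kr 288,332.4198…
Balance at month 17: kr 288,332.4198… × (1 + 0.0075)^7 = kr 303,814.7540…
Penalty: 17 × 1.25% × kr 481,757.00 = kr 102,373.36…
Final settlement = outstanding balance + penalty = kr 303,814.7540… + kr 102,373.36… = kr 406,188.12

kr 406,188.12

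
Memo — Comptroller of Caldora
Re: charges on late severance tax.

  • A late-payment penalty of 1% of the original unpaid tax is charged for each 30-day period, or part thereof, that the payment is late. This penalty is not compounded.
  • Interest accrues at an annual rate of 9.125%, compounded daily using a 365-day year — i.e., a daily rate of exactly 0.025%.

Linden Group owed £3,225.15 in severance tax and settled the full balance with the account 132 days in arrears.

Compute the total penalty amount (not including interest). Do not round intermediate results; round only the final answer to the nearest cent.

£161.26

Penalty periods: ⌈132/30⌉ = 5; penalty = 5 × 1% × £3,225.15 = £161.26…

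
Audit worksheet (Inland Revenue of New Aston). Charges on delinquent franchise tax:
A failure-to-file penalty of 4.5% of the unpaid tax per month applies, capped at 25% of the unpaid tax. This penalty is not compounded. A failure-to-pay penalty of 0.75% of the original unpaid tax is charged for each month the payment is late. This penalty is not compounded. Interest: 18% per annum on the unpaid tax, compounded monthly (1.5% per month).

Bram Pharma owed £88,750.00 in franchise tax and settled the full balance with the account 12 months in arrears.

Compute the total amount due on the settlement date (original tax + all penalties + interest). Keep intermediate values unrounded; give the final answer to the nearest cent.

£136,286.11

Failure-to-file: 12 × 4.5% × £88,750.00 = £47,925.00, capped at 25% × £88,750.00 = £22,187.50
Failure-to-pay penalty: 12 × 0.75% × £88,750.00 = £7,987.50
Interest: £88,750.00 × ((1 + 0.015)^12 − 1) = £88,750.00 × 0.1956182… = £17,361.1127…
Total = £88,750.00 + £30,175.0000 + £17,361.1127… = £136,286.11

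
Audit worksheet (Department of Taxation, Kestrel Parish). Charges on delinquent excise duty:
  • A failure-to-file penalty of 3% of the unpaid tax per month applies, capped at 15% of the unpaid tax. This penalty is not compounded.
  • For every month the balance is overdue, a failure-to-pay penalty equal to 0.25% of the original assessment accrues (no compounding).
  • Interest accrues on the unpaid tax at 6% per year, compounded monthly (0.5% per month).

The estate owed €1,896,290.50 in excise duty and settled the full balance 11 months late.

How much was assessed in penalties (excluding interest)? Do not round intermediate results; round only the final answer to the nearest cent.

€336,591.56

Failure-to-file: 11 × 3% × €1,896,290.50 = €625,775.87…, capped at 15% × €1,896,290.50 = €284,443.58…
Failure-to-pay penalty: 11 × 0.25% × €1,896,290.50 = €52,147.99…
Total penalty = €284,443.58… + €52,147.99… = €336,591.56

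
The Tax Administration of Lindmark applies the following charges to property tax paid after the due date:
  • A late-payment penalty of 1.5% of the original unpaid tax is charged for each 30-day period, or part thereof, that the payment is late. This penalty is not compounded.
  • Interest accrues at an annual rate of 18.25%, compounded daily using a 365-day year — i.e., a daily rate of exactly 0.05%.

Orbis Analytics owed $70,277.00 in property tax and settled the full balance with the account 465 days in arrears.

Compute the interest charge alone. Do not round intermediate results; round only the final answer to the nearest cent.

$18,389.88

Interest: $70,277.00 × ((1 + 0.0005)^465 − 1) = $70,277.00 × 0.26167713… = $18,389.8839…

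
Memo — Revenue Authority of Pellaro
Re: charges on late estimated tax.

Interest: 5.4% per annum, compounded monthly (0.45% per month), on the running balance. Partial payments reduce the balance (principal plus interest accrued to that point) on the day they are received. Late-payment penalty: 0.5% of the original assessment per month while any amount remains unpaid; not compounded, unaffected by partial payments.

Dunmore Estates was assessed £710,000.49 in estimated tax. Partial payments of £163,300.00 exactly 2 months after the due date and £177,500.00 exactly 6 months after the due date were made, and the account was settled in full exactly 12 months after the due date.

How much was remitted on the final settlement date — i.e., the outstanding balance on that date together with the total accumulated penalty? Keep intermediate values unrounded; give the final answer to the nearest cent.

Balance at month 2: £710,000.4900 × (1 + 0.0045)^2 = £716,404.8719…
After £163,300.00 payment: £716,404.8719… − £163,300.00 = £553,104.8719…
Balance at month 6: £553,104.8719… × (1 + 0.0045)^4 = £563,128.1637…
After £177,500.00 payment: £563,128.1637… − £177,500.00 = £385,628.1637…
Balance at month 12: £385,628.1637… × (1 + 0.0045)^6 = £396,157.9638…
Penalty: 12 × 0.5% × £710,000.49 = £42,600.03…
Final settlement = outstanding balance + penalty = £396,157.9638… + £42,600.03… = £438,757.99

£438,757.99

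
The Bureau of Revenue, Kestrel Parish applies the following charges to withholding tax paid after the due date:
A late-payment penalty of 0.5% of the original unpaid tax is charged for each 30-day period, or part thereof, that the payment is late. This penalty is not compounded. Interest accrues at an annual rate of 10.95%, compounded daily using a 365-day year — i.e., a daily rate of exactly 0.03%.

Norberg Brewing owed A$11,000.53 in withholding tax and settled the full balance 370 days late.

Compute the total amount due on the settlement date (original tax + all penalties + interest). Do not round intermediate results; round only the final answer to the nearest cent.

Penalty periods: ⌈370/30⌉ = 13; penalty = 13 × 0.5% × A$11,000.53 = A$715.03…
Interest: A$11,000.53 × ((1 + 0.0003)^370 − 1) = A$11,000.53 × 0.11737631… = A$1,291.2016…
Total = A$11,000.53 + A$715.0345… + A$1,291.2016… = A$13,006.77

A$13,006.77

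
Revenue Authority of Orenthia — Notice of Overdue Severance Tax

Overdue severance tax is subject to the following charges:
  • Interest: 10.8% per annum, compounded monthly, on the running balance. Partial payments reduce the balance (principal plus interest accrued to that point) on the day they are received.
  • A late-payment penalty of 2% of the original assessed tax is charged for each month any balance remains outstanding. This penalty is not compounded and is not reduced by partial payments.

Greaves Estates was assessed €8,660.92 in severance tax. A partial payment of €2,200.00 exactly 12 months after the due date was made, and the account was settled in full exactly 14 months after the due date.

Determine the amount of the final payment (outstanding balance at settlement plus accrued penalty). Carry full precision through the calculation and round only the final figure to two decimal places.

Monthly rate = 10.8% ÷ 12 = 0.9%
Balance at month 12: €8,660.9200 × (1 + 0.009)^12 = €9,644.0182…
After €2,200.00 payment: €9,644.0182… − €2,200.00 = €7,444.0182…
Balance at month 14: €7,444.0182… × (1 + 0.009)^2 = €7,578.6135…
Penalty: 14 × 2% × €8,660.92 = €2,425.06…
Final settlement = outstanding balance + penalty = €7,578.6135… + €2,425.06… = €10,003.67

€10,003.67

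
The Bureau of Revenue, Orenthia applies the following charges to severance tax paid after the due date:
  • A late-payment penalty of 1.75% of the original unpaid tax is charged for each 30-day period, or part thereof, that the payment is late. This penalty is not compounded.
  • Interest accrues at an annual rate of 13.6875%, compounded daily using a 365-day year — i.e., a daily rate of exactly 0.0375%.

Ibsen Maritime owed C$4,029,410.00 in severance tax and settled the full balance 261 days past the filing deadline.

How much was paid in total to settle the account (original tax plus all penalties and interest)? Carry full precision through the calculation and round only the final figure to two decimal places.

Penalty periods: ⌈261/30⌉ = 9; penalty = 9 × 1.75% × C$4,029,410.00 = C$634,632.08…
Interest: C$4,029,410.00 × ((1 + 0.000375)^261 − 1) = C$4,029,410.00 × 0.10280469… = C$414,242.2462…
Total = C$4,029,410.00 + C$634,632.0750 + C$414,242.2462… = C$5,078,284.32

C$5,078,284.32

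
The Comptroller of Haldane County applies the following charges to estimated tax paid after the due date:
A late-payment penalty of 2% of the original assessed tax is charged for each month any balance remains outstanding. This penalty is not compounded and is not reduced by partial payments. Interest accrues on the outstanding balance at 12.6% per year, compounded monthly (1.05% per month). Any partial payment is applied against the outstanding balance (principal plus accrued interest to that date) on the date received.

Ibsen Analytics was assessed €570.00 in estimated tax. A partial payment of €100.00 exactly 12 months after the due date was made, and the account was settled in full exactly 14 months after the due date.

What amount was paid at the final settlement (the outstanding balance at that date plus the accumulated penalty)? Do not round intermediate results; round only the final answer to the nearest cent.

Balance at month 12: €570.0000 × (1 + 0.0105)^12 = €646.1163…
After €100.00 payment: €646.1163… − €100.00 = €546.1163…
Balance at month 14: €546.1163… × (1 + 0.0105)^2 = €557.6449…
Penalty: 14 × 2% × €570.00 = €159.60
Final settlement = outstanding balance + penalty = €557.6449… + €159.60 = €717.24

€717.24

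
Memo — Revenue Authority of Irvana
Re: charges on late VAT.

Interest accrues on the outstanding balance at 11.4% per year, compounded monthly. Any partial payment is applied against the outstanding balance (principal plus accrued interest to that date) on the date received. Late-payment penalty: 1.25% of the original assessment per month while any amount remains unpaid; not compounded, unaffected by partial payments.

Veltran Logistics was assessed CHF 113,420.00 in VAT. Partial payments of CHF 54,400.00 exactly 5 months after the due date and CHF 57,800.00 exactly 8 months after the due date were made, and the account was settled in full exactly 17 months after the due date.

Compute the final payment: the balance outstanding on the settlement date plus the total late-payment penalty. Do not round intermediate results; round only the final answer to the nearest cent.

Monthly rate = 11.4% ÷ 12 = 0.95%
Balance at month 5: CHF 113,420.0000 × (1 + 0.0095)^5 = CHF 118,910.7886…
After CHF 54,400.00 payment: CHF 118,910.7886… − CHF 54,400.00 = CHF 64,510.7886…
Balance at month 8: CHF 64,510.7886… × (1 + 0.0095)^3 = CHF 66,366.8677…
After CHF 57,800.00 payment: CHF 66,366.8677… − CHF 57,800.00 = CHF 8,566.8677…
Balance at month 17: CHF 8,566.8677… × (1 + 0.0095)^9 = CHF 9,327.7945…
Penalty: 17 × 1.25% × CHF 113,420.00 = CHF 24,101.75
Final settlement = outstanding balance + penalty = CHF 9,327.7945… + CHF 24,101.75 = CHF 33,429.54

CHF 33,429.54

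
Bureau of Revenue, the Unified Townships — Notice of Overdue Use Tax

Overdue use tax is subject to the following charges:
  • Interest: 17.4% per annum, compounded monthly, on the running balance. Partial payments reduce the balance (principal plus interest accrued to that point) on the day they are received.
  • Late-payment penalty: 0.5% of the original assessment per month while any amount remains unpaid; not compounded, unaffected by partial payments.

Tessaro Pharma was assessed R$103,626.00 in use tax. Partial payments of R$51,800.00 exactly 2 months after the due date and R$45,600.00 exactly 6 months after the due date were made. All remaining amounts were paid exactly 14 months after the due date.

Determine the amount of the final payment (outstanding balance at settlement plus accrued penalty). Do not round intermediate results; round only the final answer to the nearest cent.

R$21,284.38

Monthly rate = 17.4% ÷ 12 = 1.45%
Balance at month 2: R$103,626.0000 × (1 + 0.0145)^2 = R$106,652.9414…
After R$51,800.00 payment: R$106,652.9414… − R$51,800.00 = R$54,852.9414…
Balance at month 6: R$54,852.9414… × (1 + 0.0145)^4 = R$58,104.2803…
After R$45,600.00 payment: R$58,104.2803… − R$45,600.00 = R$12,504.2803…
Balance at month 14: R$12,504.2803… × (1 + 0.0145)^8 = R$14,030.5634…
Penalty: 14 × 0.5% × R$103,626.00 = R$7,253.82
Final settlement = outstanding balance + penalty = R$14,030.5634… + R$7,253.82 = R$21,284.38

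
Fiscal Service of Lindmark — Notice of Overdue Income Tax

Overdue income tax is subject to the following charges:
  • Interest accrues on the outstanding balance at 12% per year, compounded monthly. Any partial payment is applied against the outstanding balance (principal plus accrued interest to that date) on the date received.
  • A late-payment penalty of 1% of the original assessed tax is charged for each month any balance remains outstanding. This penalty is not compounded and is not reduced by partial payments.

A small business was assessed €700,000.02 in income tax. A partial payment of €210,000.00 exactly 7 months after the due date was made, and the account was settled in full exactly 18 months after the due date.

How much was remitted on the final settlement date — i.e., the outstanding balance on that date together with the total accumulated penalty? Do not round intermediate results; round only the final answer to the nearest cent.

€729,012.91

Monthly rate = 12% ÷ 12 = 1%
Balance at month 7: €700,000.0200 × (1 + 0.01)^7 = €750,494.7679…
After €210,000.00 payment: €750,494.7679… − €210,000.00 = €540,494.7679…
Balance at month 18: €540,494.7679… × (1 + 0.01)^11 = €603,012.9041…
Penalty: 18 × 1% × €700,000.02 = €126,000.00…
Final settlement = outstanding balance + penalty = €603,012.9041… + €126,000.00… = €729,012.91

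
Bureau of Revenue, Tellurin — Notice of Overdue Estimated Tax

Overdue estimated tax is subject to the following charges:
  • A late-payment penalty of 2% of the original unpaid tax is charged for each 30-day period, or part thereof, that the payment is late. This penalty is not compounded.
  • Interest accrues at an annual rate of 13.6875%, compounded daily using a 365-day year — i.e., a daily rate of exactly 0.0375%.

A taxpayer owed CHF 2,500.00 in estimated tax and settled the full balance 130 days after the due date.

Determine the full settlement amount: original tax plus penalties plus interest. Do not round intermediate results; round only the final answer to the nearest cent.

CHF 2,874.87

Penalty periods: ⌈130/30⌉ = 5; penalty = 5 × 2% × CHF 2,500.00 = CHF 250.00
Interest: CHF 2,500.00 × ((1 + 0.000375)^130 − 1) = CHF 2,500.00 × 0.04994823… = CHF 124.8706…
Total = CHF 2,500.00 + CHF 250.0000 + CHF 124.8706… = CHF 2,874.87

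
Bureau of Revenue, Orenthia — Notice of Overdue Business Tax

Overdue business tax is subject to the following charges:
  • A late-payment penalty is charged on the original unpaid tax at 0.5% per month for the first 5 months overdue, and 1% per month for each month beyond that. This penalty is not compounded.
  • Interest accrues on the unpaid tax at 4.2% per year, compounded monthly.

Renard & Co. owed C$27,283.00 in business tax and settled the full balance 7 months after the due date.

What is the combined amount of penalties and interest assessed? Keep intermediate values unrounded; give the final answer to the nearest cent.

C$1,903.23

Penalty, months 1–5: 5 × 0.5% × C$27,283.00 = C$682.08…
Penalty, months 6–7: 2 × 1% × C$27,283.00 = C$545.66
Interest (4.2%/yr ÷ 12 = 0.35%/month): C$27,283.00 × ((1 + 0.0035)^7 − 1) = C$675.4931…
Penalties + interest = C$1,227.7350 + C$675.4931… = C$1,903.23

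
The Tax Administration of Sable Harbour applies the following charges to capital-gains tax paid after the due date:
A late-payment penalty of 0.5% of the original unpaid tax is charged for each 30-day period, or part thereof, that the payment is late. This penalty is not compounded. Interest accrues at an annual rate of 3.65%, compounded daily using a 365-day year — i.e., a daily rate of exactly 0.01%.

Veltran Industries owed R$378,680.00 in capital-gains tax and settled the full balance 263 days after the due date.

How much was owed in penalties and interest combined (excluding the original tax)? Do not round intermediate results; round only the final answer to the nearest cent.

Penalty periods: ⌈263/30⌉ = 9; penalty = 9 × 0.5% × R$378,680.00 = R$17,040.60
Interest: R$378,680.00 × ((1 + 0.0001)^263 − 1) = R$378,680.00 × 0.02664755… = R$10,090.8931…
Penalties + interest = R$17,040.6000 + R$10,090.8931… = R$27,131.49

R$27,131.49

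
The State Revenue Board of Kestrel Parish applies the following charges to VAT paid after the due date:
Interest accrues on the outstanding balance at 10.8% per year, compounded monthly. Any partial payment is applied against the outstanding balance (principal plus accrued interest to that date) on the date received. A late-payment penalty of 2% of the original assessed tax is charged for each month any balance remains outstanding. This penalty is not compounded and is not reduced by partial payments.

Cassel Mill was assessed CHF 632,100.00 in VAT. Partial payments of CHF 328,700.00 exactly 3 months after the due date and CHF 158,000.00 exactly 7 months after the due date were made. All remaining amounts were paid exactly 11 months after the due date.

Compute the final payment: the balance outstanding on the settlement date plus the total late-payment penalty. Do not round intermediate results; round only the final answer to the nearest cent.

Monthly rate = 10.8% ÷ 12 = 0.9%
Balance at month 3: CHF 632,100.0000 × (1 + 0.009)^3 = CHF 649,320.7611…
After CHF 328,700.00 payment: CHF 649,320.7611… − CHF 328,700.00 = CHF 320,620.7611…
Balance at month 7: CHF 320,620.7611… × (1 + 0.009)^4 = CHF 332,319.8672…
After CHF 158,000.00 payment: CHF 332,319.8672… − CHF 158,000.00 = CHF 174,319.8672…
Balance at month 11: CHF 174,319.8672… × (1 + 0.009)^4 = CHF 180,680.6114…
Penalty: 11 × 2% × CHF 632,100.00 = CHF 139,062.00
Final settlement = outstanding balance + penalty = CHF 180,680.6114… + CHF 139,062.00 = CHF 319,742.61

CHF 319,742.61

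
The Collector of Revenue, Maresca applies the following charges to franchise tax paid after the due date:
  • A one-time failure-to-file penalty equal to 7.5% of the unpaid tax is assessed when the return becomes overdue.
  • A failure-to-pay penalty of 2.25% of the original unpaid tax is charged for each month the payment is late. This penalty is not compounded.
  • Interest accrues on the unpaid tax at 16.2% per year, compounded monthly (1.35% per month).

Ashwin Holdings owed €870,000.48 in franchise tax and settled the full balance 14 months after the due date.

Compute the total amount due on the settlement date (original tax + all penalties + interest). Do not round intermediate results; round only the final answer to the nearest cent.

€1,388,968.37

Failure-to-file penalty: 7.5% × €870,000.48 = €65,250.04…
Failure-to-pay penalty: 14 × 2.25% × €870,000.48 = €274,050.15…
Interest: €870,000.48 × ((1 + 0.0135)^14 − 1) = €870,000.48 × 0.2065145… = €179,667.7062…
Total = €870,000.48 + €339,300.1872 + €179,667.7062… = €1,388,968.37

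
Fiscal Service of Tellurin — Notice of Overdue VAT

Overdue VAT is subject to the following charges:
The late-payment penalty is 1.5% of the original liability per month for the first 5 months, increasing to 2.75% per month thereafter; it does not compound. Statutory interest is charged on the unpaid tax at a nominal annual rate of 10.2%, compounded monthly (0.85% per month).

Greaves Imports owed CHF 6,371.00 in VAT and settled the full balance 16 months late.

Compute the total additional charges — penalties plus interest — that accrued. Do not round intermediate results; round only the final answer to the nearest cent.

Penalty, months 1–5: 5 × 1.5% × CHF 6,371.00 = CHF 477.83…
Penalty, months 6–16: 11 × 2.75% × CHF 6,371.00 = CHF 1,927.23…
Interest: CHF 6,371.00 × ((1 + 0.0085)^16 − 1) = CHF 6,371.00 × 0.1450236… = CHF 923.9454…
Penalties + interest = CHF 2,405.0525 + CHF 923.9454… = CHF 3,329.00

CHF 3,329.00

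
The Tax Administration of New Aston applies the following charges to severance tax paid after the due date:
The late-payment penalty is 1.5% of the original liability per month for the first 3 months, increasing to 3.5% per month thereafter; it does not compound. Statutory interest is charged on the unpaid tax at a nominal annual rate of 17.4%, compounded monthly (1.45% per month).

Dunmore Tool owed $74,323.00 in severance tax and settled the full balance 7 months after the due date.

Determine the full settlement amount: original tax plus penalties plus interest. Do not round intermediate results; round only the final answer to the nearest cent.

$95,952.74

Penalty, months 1–3: 3 × 1.5% × $74,323.00 = $3,344.54…
Penalty, months 4–7: 4 × 3.5% × $74,323.00 = $10,405.22
Interest: $74,323.00 × ((1 + 0.0145)^7 − 1) = $74,323.00 × 0.1060235… = $7,879.9855…
Total = $74,323.00 + $13,749.7550 + $7,879.9855… = $95,952.74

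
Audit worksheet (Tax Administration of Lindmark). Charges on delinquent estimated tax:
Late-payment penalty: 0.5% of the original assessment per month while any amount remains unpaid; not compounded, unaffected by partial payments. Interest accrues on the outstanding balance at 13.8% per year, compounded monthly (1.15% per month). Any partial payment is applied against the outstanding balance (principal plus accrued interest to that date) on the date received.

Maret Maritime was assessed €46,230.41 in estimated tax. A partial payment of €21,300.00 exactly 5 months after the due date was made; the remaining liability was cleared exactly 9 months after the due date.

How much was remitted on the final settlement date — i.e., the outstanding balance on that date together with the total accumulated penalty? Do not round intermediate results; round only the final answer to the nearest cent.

Balance at month 5: €46,230.4100 × (1 + 0.0115)^5 = €48,950.5055…
After €21,300.00 payment: €48,950.5055… − €21,300.00 = €27,650.5055…
Balance at month 9: €27,650.5055… × (1 + 0.0115)^4 = €28,944.5381…
Penalty: 9 × 0.5% × €46,230.41 = €2,080.37…
Final settlement = outstanding balance + penalty = €28,944.5381… + €2,080.37… = €31,024.91

€31,024.91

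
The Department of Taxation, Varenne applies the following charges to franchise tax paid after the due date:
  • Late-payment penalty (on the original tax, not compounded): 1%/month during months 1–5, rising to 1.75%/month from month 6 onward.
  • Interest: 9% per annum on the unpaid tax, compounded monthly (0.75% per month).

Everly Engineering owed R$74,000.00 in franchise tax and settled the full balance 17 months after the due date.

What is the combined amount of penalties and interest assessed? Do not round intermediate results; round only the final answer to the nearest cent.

Penalty, months 1–5: 5 × 1% × R$74,000.00 = R$3,700.00
Penalty, months 6–17: 12 × 1.75% × R$74,000.00 = R$15,540.00
Interest: R$74,000.00 × ((1 + 0.0075)^17 − 1) = R$74,000.00 × 0.1354446… = R$10,022.8970…
Penalties + interest = R$19,240.0000 + R$10,022.8970… = R$29,262.90

R$29,262.90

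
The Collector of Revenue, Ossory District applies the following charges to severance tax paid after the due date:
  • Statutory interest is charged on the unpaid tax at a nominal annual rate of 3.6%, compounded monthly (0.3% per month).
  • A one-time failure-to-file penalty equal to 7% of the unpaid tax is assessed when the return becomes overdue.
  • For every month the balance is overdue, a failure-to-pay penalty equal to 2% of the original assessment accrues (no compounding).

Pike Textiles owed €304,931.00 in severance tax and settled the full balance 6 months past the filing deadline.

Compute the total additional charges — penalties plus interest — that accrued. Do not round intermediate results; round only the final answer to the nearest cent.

€63,466.98

Failure-to-file penalty: 7% × €304,931.00 = €21,345.17
Failure-to-pay penalty = 2% × €304,931.00 × 6 mo = €36,591.72
Interest: €304,931.00 × ((1 + 0.003)^6 − 1) = €304,931.00 × 0.0181355… = €5,530.0887…
Penalties + interest = €57,936.8900 + €5,530.0887… = €63,466.98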